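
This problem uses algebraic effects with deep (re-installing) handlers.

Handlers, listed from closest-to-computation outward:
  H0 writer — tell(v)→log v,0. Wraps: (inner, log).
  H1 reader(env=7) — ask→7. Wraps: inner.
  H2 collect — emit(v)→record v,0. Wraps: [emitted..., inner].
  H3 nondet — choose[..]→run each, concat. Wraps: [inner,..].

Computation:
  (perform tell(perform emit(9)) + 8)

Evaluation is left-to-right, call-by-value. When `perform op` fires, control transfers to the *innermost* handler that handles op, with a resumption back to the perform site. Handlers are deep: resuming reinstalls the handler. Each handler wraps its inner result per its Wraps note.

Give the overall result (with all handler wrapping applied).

Step-by-step:
emit(9) @ H2 ⇒ out+=9
tell(0) @ H0 ⇒ log+=0
H0 returns (8, (0))
H1 returns (8, (0))
H2 returns [9, (8, (0))]
H3 returns [[9, (8, (0))]]
= [[9, (8, (0))]]

Answer: [[9, (8, (0))]]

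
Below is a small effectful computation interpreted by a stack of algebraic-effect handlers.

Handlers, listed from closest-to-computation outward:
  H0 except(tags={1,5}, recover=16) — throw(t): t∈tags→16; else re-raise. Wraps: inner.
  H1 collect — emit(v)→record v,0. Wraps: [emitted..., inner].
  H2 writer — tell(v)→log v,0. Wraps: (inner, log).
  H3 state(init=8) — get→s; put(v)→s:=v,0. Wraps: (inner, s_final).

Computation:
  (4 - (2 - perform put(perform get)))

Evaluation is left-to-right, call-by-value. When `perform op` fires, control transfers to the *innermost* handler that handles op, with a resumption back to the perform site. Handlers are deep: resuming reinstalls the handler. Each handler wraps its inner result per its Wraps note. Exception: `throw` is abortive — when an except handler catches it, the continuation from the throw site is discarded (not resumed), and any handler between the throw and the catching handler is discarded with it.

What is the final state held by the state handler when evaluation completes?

Step-by-step:
get @ H3 ⇒ 8
put(8) @ H3 ⇒ s:=8
H0 returns 2
H1 returns [2]
H2 returns ([2], ())
H3 returns (([2], ()), 8)
= (([2], ()), 8)

Answer: 8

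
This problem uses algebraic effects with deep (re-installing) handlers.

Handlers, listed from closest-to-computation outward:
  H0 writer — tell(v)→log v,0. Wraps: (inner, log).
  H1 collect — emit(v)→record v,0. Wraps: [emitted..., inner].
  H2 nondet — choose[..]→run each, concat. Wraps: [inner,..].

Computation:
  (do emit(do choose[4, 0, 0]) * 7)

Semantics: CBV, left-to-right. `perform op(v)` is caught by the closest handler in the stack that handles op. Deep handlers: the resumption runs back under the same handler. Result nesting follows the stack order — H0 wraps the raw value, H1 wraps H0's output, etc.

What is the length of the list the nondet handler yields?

Answer: 3

Working:
choose[4, 0, 0] @ H2
  branch[0] choose=4:
    emit(4) @ H1 ⇒ out+=4
    H0 returns (0, ())
    H1 returns [4, (0, ())]
    H2 returns [[4, (0, ())]]
  branch[1] choose=0:
    emit(0) @ H1 ⇒ out+=0
    H0 returns (0, ())
    H1 returns [0, (0, ())]
    H2 returns [[0, (0, ())]]
  branch[2] choose=0:
    emit(0) @ H1 ⇒ out+=0
    H0 returns (0, ())
    H1 returns [0, (0, ())]
    H2 returns [[0, (0, ())]]
= [[4, (0, ())], [0, (0, ())], [0, (0, ())]]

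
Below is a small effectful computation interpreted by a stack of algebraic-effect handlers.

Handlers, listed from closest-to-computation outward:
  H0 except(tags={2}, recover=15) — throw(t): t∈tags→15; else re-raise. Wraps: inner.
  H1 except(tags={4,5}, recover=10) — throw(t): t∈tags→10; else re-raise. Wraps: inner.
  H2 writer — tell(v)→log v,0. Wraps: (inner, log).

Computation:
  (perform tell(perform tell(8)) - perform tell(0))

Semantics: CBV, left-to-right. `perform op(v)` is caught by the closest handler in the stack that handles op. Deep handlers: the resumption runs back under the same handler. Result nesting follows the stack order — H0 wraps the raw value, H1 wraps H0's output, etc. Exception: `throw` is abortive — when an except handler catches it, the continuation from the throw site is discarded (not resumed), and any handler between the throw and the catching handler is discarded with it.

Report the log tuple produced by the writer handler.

Answer: (8, 0, 0)

Step-by-step:
tell(8) @ H2 ⇒ log+=8
tell(0) @ H2 ⇒ log+=0
tell(0) @ H2 ⇒ log+=0
H0 returns 0
H1 returns 0
H2 returns (0, (8, 0, 0))
= (0, (8, 0, 0))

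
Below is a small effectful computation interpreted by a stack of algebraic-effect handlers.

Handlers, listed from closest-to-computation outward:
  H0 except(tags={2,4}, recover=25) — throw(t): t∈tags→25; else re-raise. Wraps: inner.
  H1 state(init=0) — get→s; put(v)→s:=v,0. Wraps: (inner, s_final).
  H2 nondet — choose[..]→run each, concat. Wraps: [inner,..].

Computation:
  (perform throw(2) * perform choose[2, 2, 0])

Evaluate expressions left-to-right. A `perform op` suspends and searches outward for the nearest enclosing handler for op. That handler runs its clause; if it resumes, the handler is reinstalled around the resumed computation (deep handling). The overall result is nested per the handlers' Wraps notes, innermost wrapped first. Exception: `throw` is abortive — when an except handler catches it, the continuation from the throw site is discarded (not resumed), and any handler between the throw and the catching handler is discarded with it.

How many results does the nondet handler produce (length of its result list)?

Answer: 1

Step-by-step:
throw(2) @ H0 caught ⇒ 25
H1 returns (25, 0)
H2 returns [(25, 0)]
= [(25, 0)]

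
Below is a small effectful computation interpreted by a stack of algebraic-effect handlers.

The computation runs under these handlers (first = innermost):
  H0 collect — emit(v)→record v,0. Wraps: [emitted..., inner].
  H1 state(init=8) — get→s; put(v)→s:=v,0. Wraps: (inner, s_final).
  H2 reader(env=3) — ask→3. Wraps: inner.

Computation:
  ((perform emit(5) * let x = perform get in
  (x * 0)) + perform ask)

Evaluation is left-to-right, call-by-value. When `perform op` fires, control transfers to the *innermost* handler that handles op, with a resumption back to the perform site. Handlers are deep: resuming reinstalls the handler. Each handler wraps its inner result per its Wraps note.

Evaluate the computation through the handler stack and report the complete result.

Step-by-step:
emit(5) @ H0 ⇒ out+=5
get @ H1 ⇒ 8
ask @ H2 ⇒ 3
H0 returns [5, 3]
H1 returns ([5, 3], 8)
H2 returns ([5, 3], 8)
= ([5, 3], 8)

Answer: ([5, 3], 8)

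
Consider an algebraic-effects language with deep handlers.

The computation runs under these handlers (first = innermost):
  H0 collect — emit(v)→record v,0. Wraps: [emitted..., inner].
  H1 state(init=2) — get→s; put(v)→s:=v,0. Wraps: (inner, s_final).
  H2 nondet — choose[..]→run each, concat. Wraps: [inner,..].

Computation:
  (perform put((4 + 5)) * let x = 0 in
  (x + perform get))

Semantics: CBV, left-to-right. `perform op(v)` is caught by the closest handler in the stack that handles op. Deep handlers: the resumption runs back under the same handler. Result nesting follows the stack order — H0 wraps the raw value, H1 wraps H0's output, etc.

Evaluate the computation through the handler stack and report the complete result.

Step-by-step:
put(9) @ H1 ⇒ s:=9
get @ H1 ⇒ 9
H0 returns [0]
H1 returns ([0], 9)
H2 returns [([0], 9)]
= [([0], 9)]

Answer: [([0], 9)]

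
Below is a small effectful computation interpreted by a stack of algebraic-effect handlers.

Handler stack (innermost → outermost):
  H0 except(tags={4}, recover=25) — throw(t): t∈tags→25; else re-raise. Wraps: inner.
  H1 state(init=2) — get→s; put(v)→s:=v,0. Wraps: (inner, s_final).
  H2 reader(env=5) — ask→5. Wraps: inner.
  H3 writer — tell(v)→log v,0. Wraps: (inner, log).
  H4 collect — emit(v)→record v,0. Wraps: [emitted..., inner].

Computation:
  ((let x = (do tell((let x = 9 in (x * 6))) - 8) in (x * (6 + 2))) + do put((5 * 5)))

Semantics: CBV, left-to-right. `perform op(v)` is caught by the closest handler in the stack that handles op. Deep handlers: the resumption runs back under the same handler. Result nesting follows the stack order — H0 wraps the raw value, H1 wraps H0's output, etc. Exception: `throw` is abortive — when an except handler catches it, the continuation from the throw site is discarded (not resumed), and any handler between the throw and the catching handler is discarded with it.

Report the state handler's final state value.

Step-by-step:
tell(54) @ H3 ⇒ log+=54
put(25) @ H1 ⇒ s:=25
H0 returns -64
H1 returns (-64, 25)
H2 returns (-64, 25)
H3 returns ((-64, 25), (54))
H4 returns [((-64, 25), (54))]
= [((-64, 25), (54))]

Answer: 25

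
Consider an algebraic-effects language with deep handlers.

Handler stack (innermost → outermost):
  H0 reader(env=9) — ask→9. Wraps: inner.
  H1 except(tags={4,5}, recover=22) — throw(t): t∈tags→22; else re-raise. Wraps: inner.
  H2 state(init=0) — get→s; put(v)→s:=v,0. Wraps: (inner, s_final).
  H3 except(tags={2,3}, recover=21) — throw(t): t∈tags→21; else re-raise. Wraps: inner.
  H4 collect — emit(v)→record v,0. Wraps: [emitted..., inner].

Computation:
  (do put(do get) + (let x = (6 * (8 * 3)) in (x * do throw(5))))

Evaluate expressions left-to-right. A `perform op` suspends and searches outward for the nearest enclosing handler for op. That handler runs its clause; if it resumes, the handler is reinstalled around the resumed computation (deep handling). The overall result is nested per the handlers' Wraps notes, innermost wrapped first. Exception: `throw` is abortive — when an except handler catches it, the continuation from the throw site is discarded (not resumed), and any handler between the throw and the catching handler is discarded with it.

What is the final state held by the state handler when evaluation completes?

Step-by-step:
get @ H2 ⇒ 0
put(0) @ H2 ⇒ s:=0
throw(5) @ H1 caught ⇒ 22
H2 returns (22, 0)
H3 returns (22, 0)
H4 returns [(22, 0)]
= [(22, 0)]

Answer: 0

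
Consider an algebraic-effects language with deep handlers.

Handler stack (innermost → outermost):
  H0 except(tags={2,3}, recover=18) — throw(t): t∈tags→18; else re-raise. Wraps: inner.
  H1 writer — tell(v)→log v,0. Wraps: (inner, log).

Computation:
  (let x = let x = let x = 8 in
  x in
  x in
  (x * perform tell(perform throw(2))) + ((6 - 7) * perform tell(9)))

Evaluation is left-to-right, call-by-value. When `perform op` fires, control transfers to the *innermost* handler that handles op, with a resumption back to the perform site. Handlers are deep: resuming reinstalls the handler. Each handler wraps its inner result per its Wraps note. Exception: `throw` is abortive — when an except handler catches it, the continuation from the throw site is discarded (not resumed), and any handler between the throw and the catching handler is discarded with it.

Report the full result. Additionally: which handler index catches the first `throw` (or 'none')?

Working:
throw(2) @ H0 caught ⇒ 18
H1 returns (18, ())
= (18, ())

Answer: (18, ()) ; first throw caught by: H0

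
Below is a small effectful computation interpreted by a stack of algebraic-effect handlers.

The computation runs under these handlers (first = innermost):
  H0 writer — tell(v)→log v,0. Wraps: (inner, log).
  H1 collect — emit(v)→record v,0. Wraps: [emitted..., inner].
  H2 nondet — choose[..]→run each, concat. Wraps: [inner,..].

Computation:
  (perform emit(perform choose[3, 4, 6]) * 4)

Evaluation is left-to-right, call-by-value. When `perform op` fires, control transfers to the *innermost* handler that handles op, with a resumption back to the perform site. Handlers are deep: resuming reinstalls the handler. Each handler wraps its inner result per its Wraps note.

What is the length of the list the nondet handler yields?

Answer: 3

Working:
choose[3, 4, 6] @ H2
  branch[0] choose=3:
    emit(3) @ H1 ⇒ out+=3
    H0 returns (0, ())
    H1 returns [3, (0, ())]
    H2 returns [[3, (0, ())]]
  branch[1] choose=4:
    emit(4) @ H1 ⇒ out+=4
    H0 returns (0, ())
    H1 returns [4, (0, ())]
    H2 returns [[4, (0, ())]]
  branch[2] choose=6:
    emit(6) @ H1 ⇒ out+=6
    H0 returns (0, ())
    H1 returns [6, (0, ())]
    H2 returns [[6, (0, ())]]
= [[3, (0, ())], [4, (0, ())], [6, (0, ())]]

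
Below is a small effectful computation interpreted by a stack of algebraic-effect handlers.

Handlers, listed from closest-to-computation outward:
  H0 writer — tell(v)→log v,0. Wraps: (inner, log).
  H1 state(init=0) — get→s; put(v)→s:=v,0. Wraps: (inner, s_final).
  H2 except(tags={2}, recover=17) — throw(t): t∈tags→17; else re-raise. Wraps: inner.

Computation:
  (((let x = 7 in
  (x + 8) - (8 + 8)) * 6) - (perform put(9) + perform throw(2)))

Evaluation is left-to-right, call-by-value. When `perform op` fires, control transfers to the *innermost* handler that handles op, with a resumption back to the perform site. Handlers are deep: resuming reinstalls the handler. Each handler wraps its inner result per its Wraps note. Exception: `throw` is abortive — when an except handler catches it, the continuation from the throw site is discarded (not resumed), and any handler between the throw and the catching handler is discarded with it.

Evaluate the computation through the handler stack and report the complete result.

Working:
put(9) @ H1 ⇒ s:=9
throw(2) @ H2 caught ⇒ 17
= 17

Answer: 17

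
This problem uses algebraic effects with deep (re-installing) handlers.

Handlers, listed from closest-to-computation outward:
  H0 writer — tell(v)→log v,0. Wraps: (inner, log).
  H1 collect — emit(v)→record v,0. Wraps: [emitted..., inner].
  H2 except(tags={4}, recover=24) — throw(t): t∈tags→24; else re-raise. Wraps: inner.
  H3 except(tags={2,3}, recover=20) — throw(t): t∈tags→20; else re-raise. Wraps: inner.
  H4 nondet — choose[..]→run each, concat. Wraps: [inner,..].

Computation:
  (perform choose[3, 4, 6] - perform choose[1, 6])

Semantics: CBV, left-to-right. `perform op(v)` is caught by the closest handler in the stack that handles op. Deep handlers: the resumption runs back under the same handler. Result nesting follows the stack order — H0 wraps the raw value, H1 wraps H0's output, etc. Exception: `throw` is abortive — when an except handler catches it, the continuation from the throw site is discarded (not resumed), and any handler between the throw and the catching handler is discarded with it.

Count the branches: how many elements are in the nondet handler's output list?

Evaluation trace:
choose[3, 4, 6] @ H4
  branch[0] choose=3:
    choose[1, 6] @ H4
      branch[0] choose=1:
        H0 returns (2, ())
        H1 returns [(2, ())]
        H2 returns [(2, ())]
        H3 returns [(2, ())]
        H4 returns [[(2, ())]]
      branch[1] choose=6:
        H0 returns (-3, ())
        H1 returns [(-3, ())]
        H2 returns [(-3, ())]
        H3 returns [(-3, ())]
        H4 returns [[(-3, ())]]
  branch[1] choose=4:
    choose[1, 6] @ H4
      branch[0] choose=1:
        H0 returns (3, ())
        H1 returns [(3, ())]
        H2 returns [(3, ())]
        H3 returns [(3, ())]
        H4 returns [[(3, ())]]
      branch[1] choose=6:
        H0 returns (-2, ())
        H1 returns [(-2, ())]
        H2 returns [(-2, ())]
        H3 returns [(-2, ())]
        H4 returns [[(-2, ())]]
  branch[2] choose=6:
    choose[1, 6] @ H4
      branch[0] choose=1:
        H0 returns (5, ())
        H1 returns [(5, ())]
        H2 returns [(5, ())]
        H3 returns [(5, ())]
        H4 returns [[(5, ())]]
      branch[1] choose=6:
        H0 returns (0, ())
        H1 returns [(0, ())]
        H2 returns [(0, ())]
        H3 returns [(0, ())]
        H4 returns [[(0, ())]]
= [[(2, ())], [(-3, ())], [(3, ())], [(-2, ())], [(5, ())], [(0, ())]]

Answer: 6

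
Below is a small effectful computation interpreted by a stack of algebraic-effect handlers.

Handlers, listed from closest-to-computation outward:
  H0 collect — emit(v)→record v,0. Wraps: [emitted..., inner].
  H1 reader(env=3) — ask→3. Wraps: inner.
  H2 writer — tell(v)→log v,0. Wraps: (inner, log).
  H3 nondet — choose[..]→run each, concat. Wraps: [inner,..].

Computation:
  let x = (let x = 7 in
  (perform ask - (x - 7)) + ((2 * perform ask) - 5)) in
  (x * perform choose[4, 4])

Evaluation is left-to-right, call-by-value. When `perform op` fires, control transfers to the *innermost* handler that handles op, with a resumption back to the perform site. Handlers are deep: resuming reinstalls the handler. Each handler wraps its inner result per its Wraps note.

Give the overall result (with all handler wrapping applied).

Answer: [([16], ()), ([16], ())]

Step-by-step:
ask @ H1 ⇒ 3
ask @ H1 ⇒ 3
choose[4, 4] @ H3
  branch[0] choose=4:
    H0 returns [16]
    H1 returns [16]
    H2 returns ([16], ())
    H3 returns [([16], ())]
  branch[1] choose=4:
    H0 returns [16]
    H1 returns [16]
    H2 returns ([16], ())
    H3 returns [([16], ())]
= [([16], ()), ([16], ())]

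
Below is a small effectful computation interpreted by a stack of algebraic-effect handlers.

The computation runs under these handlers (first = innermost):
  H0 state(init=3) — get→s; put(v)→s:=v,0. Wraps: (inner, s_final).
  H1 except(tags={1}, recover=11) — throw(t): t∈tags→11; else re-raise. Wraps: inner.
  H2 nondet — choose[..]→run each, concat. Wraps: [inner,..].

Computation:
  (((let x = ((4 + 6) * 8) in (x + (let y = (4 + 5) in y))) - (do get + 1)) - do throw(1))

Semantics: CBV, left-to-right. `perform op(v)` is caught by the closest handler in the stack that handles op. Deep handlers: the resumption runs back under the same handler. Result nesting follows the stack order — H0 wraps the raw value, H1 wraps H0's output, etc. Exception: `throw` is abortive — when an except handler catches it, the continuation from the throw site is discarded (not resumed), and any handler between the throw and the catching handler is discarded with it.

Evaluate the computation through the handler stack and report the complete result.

Working:
get @ H0 ⇒ 3
throw(1) @ H1 caught ⇒ 11
H2 returns [11]
= [11]

Answer: [11]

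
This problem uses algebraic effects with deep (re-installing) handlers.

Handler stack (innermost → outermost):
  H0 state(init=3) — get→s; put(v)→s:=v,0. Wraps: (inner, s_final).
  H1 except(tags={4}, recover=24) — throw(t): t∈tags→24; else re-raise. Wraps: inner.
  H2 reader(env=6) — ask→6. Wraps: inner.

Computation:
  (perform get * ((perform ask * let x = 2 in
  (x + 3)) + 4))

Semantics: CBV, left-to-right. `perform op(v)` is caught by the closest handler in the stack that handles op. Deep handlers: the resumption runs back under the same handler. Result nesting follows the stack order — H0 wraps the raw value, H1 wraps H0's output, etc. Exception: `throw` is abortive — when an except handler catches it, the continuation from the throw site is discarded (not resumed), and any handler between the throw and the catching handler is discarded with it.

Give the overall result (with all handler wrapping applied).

Evaluation trace:
get @ H0 ⇒ 3
ask @ H2 ⇒ 6
H0 returns (102, 3)
H1 returns (102, 3)
H2 returns (102, 3)
= (102, 3)

Answer: (102, 3)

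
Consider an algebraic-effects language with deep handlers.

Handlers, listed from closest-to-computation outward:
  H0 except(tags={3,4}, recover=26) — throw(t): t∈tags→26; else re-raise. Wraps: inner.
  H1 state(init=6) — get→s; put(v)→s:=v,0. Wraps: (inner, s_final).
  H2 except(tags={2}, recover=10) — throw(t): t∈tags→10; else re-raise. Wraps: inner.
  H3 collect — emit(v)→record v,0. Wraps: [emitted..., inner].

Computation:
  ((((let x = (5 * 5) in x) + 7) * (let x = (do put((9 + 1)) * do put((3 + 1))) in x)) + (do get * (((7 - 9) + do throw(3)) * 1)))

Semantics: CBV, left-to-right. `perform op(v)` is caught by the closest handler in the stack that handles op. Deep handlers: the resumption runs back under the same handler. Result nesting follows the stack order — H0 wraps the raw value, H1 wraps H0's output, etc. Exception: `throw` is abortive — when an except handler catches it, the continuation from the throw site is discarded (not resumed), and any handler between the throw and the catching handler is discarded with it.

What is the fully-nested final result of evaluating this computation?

Step-by-step:
put(10) @ H1 ⇒ s:=10
put(4) @ H1 ⇒ s:=4
get @ H1 ⇒ 4
throw(3) @ H0 caught ⇒ 26
H1 returns (26, 4)
H2 returns (26, 4)
H3 returns [(26, 4)]
= [(26, 4)]

Answer: [(26, 4)]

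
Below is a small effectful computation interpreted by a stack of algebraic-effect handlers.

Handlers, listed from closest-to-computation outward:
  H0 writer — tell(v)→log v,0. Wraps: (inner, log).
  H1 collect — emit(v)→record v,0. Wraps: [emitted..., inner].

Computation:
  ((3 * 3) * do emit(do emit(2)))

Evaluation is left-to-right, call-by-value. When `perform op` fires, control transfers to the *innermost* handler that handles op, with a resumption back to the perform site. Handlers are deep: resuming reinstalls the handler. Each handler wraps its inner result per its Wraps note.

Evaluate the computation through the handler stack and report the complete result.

Answer: [2, 0, (0, ())]

Working:
emit(2) @ H1 ⇒ out+=2
emit(0) @ H1 ⇒ out+=0
H0 returns (0, ())
H1 returns [2, 0, (0, ())]
= [2, 0, (0, ())]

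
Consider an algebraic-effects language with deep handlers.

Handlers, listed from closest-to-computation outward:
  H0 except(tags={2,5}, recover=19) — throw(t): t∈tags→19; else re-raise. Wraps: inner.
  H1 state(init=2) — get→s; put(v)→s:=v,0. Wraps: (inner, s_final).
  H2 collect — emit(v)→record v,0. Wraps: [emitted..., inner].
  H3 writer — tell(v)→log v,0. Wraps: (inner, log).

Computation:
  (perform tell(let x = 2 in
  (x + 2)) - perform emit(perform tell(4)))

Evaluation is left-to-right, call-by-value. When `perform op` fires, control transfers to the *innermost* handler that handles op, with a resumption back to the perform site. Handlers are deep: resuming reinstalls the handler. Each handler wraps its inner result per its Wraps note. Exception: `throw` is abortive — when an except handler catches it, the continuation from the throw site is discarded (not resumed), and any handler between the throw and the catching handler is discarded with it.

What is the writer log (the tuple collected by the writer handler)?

Answer: (4, 4)

Working:
tell(4) @ H3 ⇒ log+=4
tell(4) @ H3 ⇒ log+=4
emit(0) @ H2 ⇒ out+=0
H0 returns 0
H1 returns (0, 2)
H2 returns [0, (0, 2)]
H3 returns ([0, (0, 2)], (4, 4))
= ([0, (0, 2)], (4, 4))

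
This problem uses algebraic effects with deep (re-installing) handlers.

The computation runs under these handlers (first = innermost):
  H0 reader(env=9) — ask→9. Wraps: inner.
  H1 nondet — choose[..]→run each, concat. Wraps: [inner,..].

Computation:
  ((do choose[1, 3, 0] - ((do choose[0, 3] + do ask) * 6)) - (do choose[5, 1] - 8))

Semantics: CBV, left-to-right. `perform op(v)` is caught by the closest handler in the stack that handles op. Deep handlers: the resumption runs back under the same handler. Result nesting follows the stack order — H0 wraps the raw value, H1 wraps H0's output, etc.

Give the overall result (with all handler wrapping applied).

Step-by-step:
choose[1, 3, 0] @ H1
  branch[0] choose=1:
    choose[0, 3] @ H1
      branch[0] choose=0:
        ask @ H0 ⇒ 9
        choose[5, 1] @ H1
          branch[0] choose=5:
            H0 returns -50
            H1 returns [-50]
          branch[1] choose=1:
            H0 returns -46
            H1 returns [-46]
      branch[1] choose=3:
        ask @ H0 ⇒ 9
        choose[5, 1] @ H1
          branch[0] choose=5:
            H0 returns -68
            H1 returns [-68]
          branch[1] choose=1:
            H0 returns -64
            H1 returns [-64]
  branch[1] choose=3:
    choose[0, 3] @ H1
      branch[0] choose=0:
        ask @ H0 ⇒ 9
        choose[5, 1] @ H1
          branch[0] choose=5:
            H0 returns -48
            H1 returns [-48]
          branch[1] choose=1:
            H0 returns -44
            H1 returns [-44]
      branch[1] choose=3:
        ask @ H0 ⇒ 9
        choose[5, 1] @ H1
          branch[0] choose=5:
            H0 returns -66
            H1 returns [-66]
          branch[1] choose=1:
            H0 returns -62
            H1 returns [-62]
  branch[2] choose=0:
    choose[0, 3] @ H1
      branch[0] choose=0:
        ask @ H0 ⇒ 9
        choose[5, 1] @ H1
          branch[0] choose=5:
            H0 returns -51
            H1 returns [-51]
          branch[1] choose=1:
            H0 returns -47
            H1 returns [-47]
      branch[1] choose=3:
        ask @ H0 ⇒ 9
        choose[5, 1] @ H1
          branch[0] choose=5:
            H0 returns -69
            H1 returns [-69]
          branch[1] choose=1:
            H0 returns -65
            H1 returns [-65]
= [-50, -46, -68, -64, -48, -44, -66, -62, -51, -47, -69, -65]

Answer: [-50, -46, -68, -64, -48, -44, -66, -62, -51, -47, -69, -65]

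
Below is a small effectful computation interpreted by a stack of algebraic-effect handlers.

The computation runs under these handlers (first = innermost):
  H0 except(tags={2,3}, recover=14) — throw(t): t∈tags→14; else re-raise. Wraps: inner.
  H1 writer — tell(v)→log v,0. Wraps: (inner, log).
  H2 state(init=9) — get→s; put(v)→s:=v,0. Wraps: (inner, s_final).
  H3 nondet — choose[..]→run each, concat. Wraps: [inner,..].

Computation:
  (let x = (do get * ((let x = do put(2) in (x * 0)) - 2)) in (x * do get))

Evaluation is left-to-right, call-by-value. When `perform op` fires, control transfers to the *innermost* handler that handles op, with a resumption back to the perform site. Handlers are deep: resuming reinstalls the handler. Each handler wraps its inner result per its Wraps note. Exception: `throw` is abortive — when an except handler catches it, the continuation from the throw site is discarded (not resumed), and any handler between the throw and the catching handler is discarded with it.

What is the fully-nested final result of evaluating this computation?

Evaluation trace:
get @ H2 ⇒ 9
put(2) @ H2 ⇒ s:=2
get @ H2 ⇒ 2
H0 returns -36
H1 returns (-36, ())
H2 returns ((-36, ()), 2)
H3 returns [((-36, ()), 2)]
= [((-36, ()), 2)]

Answer: [((-36, ()), 2)]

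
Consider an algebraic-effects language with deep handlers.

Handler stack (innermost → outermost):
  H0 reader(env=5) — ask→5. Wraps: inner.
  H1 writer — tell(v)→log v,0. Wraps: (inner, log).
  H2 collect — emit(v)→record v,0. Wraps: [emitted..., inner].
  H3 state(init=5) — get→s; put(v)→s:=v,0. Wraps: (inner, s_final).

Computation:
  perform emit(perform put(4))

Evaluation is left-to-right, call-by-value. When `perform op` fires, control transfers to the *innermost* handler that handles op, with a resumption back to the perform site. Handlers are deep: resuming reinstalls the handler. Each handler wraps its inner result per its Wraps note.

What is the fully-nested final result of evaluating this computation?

Evaluation trace:
put(4) @ H3 ⇒ s:=4
emit(0) @ H2 ⇒ out+=0
H0 returns 0
H1 returns (0, ())
H2 returns [0, (0, ())]
H3 returns ([0, (0, ())], 4)
= ([0, (0, ())], 4)

Answer: ([0, (0, ())], 4)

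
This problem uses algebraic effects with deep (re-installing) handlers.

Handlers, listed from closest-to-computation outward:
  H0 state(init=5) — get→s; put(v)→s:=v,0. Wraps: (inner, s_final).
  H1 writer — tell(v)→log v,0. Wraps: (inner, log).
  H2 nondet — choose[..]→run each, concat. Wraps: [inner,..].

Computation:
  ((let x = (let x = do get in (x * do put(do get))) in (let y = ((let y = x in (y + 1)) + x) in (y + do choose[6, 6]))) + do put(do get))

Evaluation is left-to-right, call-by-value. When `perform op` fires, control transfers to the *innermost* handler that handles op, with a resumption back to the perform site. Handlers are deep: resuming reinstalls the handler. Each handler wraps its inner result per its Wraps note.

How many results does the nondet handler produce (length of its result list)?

Answer: 2

Working:
get @ H0 ⇒ 5
get @ H0 ⇒ 5
put(5) @ H0 ⇒ s:=5
choose[6, 6] @ H2
  branch[0] choose=6:
    get @ H0 ⇒ 5
    put(5) @ H0 ⇒ s:=5
    H0 returns (7, 5)
    H1 returns ((7, 5), ())
    H2 returns [((7, 5), ())]
  branch[1] choose=6:
    get @ H0 ⇒ 5
    put(5) @ H0 ⇒ s:=5
    H0 returns (7, 5)
    H1 returns ((7, 5), ())
    H2 returns [((7, 5), ())]
= [((7, 5), ()), ((7, 5), ())]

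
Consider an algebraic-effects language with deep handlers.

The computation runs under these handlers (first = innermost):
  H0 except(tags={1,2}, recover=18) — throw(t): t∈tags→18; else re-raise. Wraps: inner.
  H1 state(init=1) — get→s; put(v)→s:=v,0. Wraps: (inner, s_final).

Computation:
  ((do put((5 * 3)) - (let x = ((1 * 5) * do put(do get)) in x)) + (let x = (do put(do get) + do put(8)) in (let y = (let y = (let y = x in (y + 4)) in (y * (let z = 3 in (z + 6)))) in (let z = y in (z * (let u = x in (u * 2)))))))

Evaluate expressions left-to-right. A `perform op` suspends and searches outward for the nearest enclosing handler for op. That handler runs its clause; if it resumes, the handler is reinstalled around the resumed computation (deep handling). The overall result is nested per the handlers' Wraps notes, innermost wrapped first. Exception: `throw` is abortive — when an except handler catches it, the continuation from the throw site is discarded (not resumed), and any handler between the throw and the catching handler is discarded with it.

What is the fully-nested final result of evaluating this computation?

Step-by-step:
put(15) @ H1 ⇒ s:=15
get @ H1 ⇒ 15
put(15) @ H1 ⇒ s:=15
get @ H1 ⇒ 15
put(15) @ H1 ⇒ s:=15
put(8) @ H1 ⇒ s:=8
H0 returns 0
H1 returns (0, 8)
= (0, 8)

Answer: (0, 8)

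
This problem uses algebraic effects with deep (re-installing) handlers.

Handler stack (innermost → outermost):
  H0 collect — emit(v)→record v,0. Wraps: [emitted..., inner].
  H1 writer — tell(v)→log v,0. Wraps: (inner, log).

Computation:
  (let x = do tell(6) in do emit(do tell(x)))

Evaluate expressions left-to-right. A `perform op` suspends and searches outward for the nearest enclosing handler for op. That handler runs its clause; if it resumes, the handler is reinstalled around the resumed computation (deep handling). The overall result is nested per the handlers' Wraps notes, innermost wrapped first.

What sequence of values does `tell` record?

Step-by-step:
tell(6) @ H1 ⇒ log+=6
tell(0) @ H1 ⇒ log+=0
emit(0) @ H0 ⇒ out+=0
H0 returns [0, 0]
H1 returns ([0, 0], (6, 0))
= ([0, 0], (6, 0))

Answer: (6, 0)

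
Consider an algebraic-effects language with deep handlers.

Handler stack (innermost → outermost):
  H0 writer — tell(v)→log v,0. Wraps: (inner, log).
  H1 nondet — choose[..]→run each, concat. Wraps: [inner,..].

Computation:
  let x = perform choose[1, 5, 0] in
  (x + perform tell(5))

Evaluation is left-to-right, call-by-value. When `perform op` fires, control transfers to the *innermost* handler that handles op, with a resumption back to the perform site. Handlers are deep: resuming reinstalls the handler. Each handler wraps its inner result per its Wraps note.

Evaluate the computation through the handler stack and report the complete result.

Step-by-step:
choose[1, 5, 0] @ H1
  branch[0] choose=1:
    tell(5) @ H0 ⇒ log+=5
    H0 returns (1, (5))
    H1 returns [(1, (5))]
  branch[1] choose=5:
    tell(5) @ H0 ⇒ log+=5
    H0 returns (5, (5))
    H1 returns [(5, (5))]
  branch[2] choose=0:
    tell(5) @ H0 ⇒ log+=5
    H0 returns (0, (5))
    H1 returns [(0, (5))]
= [(1, (5)), (5, (5)), (0, (5))]

Answer: [(1, (5)), (5, (5)), (0, (5))]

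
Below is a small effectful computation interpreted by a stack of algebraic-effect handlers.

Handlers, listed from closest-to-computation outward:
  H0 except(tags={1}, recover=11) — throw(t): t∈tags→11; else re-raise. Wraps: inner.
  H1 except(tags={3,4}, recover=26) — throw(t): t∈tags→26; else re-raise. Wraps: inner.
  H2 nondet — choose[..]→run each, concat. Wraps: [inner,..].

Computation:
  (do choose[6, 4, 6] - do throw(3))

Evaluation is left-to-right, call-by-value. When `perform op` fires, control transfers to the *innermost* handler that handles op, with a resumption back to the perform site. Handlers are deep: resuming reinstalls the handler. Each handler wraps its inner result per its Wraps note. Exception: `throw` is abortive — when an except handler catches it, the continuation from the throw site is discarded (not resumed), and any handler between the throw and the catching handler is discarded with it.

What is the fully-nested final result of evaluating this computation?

Step-by-step:
choose[6, 4, 6] @ H2
  branch[0] choose=6:
    throw(3) @ H0 re-raised
    throw(3) @ H1 caught ⇒ 26
    H2 returns [26]
  branch[1] choose=4:
    throw(3) @ H0 re-raised
    throw(3) @ H1 caught ⇒ 26
    H2 returns [26]
  branch[2] choose=6:
    throw(3) @ H0 re-raised
    throw(3) @ H1 caught ⇒ 26
    H2 returns [26]
= [26, 26, 26]

Answer: [26, 26, 26]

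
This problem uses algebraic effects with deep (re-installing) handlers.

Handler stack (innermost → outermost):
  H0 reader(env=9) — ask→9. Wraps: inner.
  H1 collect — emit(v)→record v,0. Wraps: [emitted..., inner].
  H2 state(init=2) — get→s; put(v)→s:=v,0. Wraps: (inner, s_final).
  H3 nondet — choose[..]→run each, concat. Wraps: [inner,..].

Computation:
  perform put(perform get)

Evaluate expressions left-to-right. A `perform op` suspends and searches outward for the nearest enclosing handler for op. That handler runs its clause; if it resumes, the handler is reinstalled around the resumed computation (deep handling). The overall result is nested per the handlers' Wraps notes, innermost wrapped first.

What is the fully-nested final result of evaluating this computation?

Step-by-step:
get @ H2 ⇒ 2
put(2) @ H2 ⇒ s:=2
H0 returns 0
H1 returns [0]
H2 returns ([0], 2)
H3 returns [([0], 2)]
= [([0], 2)]

Answer: [([0], 2)]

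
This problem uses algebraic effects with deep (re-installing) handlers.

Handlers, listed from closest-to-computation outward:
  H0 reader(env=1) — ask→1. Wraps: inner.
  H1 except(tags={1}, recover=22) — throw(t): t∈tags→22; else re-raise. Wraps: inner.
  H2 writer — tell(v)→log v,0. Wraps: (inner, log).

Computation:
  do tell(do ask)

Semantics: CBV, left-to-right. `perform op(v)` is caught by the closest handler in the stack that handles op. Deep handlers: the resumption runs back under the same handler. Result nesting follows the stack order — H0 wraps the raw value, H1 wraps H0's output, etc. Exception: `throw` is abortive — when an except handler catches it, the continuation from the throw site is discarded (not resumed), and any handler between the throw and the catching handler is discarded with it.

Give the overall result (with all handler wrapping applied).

Answer: (0, (1))

Evaluation trace:
ask @ H0 ⇒ 1
tell(1) @ H2 ⇒ log+=1
H0 returns 0
H1 returns 0
H2 returns (0, (1))
= (0, (1))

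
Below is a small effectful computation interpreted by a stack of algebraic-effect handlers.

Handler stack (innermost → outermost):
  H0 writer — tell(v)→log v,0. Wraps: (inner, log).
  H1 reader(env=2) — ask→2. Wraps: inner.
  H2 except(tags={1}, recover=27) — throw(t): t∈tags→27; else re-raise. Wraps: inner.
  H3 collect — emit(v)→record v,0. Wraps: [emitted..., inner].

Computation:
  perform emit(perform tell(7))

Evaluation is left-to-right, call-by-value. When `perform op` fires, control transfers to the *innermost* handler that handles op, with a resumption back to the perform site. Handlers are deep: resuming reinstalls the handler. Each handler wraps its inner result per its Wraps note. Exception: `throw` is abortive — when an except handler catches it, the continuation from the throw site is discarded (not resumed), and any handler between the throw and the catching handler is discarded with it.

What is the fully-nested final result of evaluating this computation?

Step-by-step:
tell(7) @ H0 ⇒ log+=7
emit(0) @ H3 ⇒ out+=0
H0 returns (0, (7))
H1 returns (0, (7))
H2 returns (0, (7))
H3 returns [0, (0, (7))]
= [0, (0, (7))]

Answer: [0, (0, (7))]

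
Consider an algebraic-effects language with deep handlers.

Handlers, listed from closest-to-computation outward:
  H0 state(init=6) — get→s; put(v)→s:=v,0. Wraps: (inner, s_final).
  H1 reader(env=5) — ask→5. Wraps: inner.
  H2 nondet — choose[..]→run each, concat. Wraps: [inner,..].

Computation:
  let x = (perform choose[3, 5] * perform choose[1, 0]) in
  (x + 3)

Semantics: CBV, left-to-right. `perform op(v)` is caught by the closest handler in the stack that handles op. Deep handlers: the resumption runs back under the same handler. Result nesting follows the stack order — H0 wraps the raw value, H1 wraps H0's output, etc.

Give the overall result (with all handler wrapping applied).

Answer: [(6, 6), (3, 6), (8, 6), (3, 6)]

Working:
choose[3, 5] @ H2
  branch[0] choose=3:
    choose[1, 0] @ H2
      branch[0] choose=1:
        H0 returns (6, 6)
        H1 returns (6, 6)
        H2 returns [(6, 6)]
      branch[1] choose=0:
        H0 returns (3, 6)
        H1 returns (3, 6)
        H2 returns [(3, 6)]
  branch[1] choose=5:
    choose[1, 0] @ H2
      branch[0] choose=1:
        H0 returns (8, 6)
        H1 returns (8, 6)
        H2 returns [(8, 6)]
      branch[1] choose=0:
        H0 returns (3, 6)
        H1 returns (3, 6)
        H2 returns [(3, 6)]
= [(6, 6), (3, 6), (8, 6), (3, 6)]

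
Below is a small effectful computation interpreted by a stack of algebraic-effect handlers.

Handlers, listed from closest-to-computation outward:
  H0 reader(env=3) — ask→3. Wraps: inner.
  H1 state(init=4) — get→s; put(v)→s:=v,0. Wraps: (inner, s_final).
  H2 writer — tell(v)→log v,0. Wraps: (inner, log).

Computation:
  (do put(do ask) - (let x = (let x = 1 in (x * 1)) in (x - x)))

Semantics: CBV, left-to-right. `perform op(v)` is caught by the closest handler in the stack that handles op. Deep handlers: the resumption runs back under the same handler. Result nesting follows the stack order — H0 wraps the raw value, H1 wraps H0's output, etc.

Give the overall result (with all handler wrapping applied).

Answer: ((0, 3), ())

Working:
ask @ H0 ⇒ 3
put(3) @ H1 ⇒ s:=3
H0 returns 0
H1 returns (0, 3)
H2 returns ((0, 3), ())
= ((0, 3), ())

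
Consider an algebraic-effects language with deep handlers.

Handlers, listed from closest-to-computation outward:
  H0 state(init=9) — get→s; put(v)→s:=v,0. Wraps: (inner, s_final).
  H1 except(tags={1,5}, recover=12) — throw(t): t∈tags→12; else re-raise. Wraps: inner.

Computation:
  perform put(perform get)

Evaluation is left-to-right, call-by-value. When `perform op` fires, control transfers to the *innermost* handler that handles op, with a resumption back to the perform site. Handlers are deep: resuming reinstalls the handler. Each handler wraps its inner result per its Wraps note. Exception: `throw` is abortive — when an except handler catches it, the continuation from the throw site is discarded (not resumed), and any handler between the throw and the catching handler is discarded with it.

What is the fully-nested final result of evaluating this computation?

Answer: (0, 9)

Step-by-step:
get @ H0 ⇒ 9
put(9) @ H0 ⇒ s:=9
H0 returns (0, 9)
H1 returns (0, 9)
= (0, 9)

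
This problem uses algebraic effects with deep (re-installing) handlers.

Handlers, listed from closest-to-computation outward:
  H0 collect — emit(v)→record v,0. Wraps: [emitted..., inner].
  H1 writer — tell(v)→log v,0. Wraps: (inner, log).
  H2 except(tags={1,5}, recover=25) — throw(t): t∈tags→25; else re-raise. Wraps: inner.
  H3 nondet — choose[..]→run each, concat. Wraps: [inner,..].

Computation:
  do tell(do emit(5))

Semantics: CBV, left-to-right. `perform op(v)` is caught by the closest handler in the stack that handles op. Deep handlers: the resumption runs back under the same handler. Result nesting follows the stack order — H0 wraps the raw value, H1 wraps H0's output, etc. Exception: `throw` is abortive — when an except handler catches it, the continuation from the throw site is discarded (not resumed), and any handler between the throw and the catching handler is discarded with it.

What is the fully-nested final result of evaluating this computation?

Answer: [([5, 0], (0))]

Evaluation trace:
emit(5) @ H0 ⇒ out+=5
tell(0) @ H1 ⇒ log+=0
H0 returns [5, 0]
H1 returns ([5, 0], (0))
H2 returns ([5, 0], (0))
H3 returns [([5, 0], (0))]
= [([5, 0], (0))]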